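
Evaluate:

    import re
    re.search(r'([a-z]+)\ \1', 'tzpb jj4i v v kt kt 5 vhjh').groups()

('v',)

The match spans [10:13] → 'v v'.
Captured: group 1 = 'v'.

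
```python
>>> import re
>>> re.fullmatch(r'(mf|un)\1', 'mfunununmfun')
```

None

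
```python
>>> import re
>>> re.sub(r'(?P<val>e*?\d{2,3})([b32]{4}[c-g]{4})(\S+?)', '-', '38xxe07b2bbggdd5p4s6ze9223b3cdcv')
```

This matches zero or more of a literal 'e' (lazy), then 2 to 3 of a digit (captured as 'val'); then exactly 4 of one of [b32], then exactly 4 of a character in [c-g] (captured); then one or more of a non-whitespace character (lazy) (captured).
Matches: at [4:16] → 'e07b2bbggdd5'.
`sub` substitutes '-' at each match site.

'38xx-p4s6ze9223b3cdcv'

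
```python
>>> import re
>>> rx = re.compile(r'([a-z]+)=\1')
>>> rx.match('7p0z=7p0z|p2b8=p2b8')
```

None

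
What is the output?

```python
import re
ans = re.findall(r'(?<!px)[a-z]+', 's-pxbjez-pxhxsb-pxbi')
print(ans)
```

['s', 'pxbjez', 'pxhxsb', 'pxbi']

The negative lookahead/lookbehind blocks any match where the forbidden context is present.
`findall` yields the raw match text (4 of them) because the pattern has no groups.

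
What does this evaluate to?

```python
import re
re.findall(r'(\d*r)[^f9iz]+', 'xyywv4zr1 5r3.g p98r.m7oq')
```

['r', '98r']

Pattern: zero or more of a digit, then a literal 'r' (captured); then one or more of any character except [f9iz].
Scanning left to right: at [7:17] match 'r1 5r3.g p', group 1 = 'r'; at [17:25] match '98r.m7oq', group 1 = '98r'.
Because there's exactly one group, `findall` drops the full match and keeps group 1 from each hit.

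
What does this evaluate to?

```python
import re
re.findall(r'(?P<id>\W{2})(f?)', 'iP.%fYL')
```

The pattern matches exactly 2 of a non-word character (captured as 'id'); then optionally a literal 'f' (captured).
Walking the string: at [2:5] match '.%f', groups = ('.%', 'f').
`findall` packs the 2 group values into a tuple for every match.

[('.%', 'f')]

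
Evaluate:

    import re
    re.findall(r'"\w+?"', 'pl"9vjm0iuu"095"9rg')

['"9vjm0iuu"']

Scanning left to right: at [2:12] → '"9vjm0iuu"'.
With no groups in the pattern, `findall` gives back each whole match — 1 here.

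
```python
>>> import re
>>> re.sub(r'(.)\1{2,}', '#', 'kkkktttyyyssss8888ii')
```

'#####ii'

`\1` has to match the exact text group 1 already captured.
`sub` substitutes '#' at each match site.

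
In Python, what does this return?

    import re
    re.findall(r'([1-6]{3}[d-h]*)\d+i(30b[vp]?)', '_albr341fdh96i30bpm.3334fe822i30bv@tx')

[('341fdh', '30bp'), ('334fe', '30bv')]

The pattern matches exactly 3 of a character in [1-6], then zero or more of a character in [d-h] (captured); then one or more of a digit, then the literal 'i'; then the literal '30b', then optionally one of [vp] (captured).
Scanning left to right: at [5:18] match '341fdh96i30bp', groups = ('341fdh', '30bp'); at [21:34] match '334fe822i30bv', groups = ('334fe', '30bv').
`findall` packs the 2 group values into a tuple for every match.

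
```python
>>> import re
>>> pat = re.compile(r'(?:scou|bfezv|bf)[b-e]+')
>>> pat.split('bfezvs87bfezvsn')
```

The string is cut at each match, leaving 3 pieces.

['', 'zvs87', 'zvsn']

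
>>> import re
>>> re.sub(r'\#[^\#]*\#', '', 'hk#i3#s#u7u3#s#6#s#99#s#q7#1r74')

'hkssss1r74'

Matches: at [2:6] → '#i3#'; at [7:13] → '#u7u3#'; at [14:17] → '#6#'; at [18:22] → '#99#'; at [23:27] → '#q7#'.
`sub` substitutes '' at each match site.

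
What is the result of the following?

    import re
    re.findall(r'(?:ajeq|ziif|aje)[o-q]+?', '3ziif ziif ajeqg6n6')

With no groups in the pattern, `findall` gives back each whole match — 1 here.

['ajeq']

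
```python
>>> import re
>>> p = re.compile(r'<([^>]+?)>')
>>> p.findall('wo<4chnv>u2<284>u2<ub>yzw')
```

Walking the string: at [2:9] match '<4chnv>', group 1 = '4chnv'; at [11:16] match '<284>', group 1 = '284'; at [18:22] match '<ub>', group 1 = 'ub'.
With a single group, `findall` returns only what that group captured — 3 items.

['4chnv', '284', 'ub']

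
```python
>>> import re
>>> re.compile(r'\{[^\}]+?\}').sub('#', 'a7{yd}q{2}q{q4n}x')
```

Matches: at [2:6] → '{yd}'; at [7:10] → '{2}'; at [11:16] → '{q4n}'.
Every occurrence is swapped for '#'.

'a7#q#q#x'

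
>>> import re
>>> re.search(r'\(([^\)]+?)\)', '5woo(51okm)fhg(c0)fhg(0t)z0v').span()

(4, 11)

`search` walks the string left to right and returns the first match it finds.
The match spans [4:11] → '(51okm)'.
Captured: group 1 = '51okm'.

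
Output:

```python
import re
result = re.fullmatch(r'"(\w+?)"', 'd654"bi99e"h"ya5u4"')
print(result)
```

None

`re.fullmatch` is like wrapping the pattern in `^…$` (in single-line mode).
Here the pattern can't cover the whole string, so the call returns None.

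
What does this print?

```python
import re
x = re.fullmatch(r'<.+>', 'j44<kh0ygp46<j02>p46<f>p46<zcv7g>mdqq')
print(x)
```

`re.fullmatch` requires the pattern to consume the entire string.
Here the pattern can't cover the whole string, so the call returns None.

None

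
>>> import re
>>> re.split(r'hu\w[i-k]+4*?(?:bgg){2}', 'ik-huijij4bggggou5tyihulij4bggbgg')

['ik-huijij4bggggou5tyi', '']

This matches the literal 'hu', then a word character, then one or more of a character in [i-k]; then zero or more of the literal '4' (lazy), then the literal 'bgg' repeated 2 times.
Matches to split on: at [21:33] → 'hulij4bggbgg'.
`split` removes every match and returns the 2 fragments in between.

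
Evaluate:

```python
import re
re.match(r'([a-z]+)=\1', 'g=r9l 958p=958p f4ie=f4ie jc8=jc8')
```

`\1` has to match the exact text group 1 already captured.
`re.match` won't scan ahead — the pattern has to work from the very first character.
Here position 0 doesn't satisfy it, so the call returns None.

None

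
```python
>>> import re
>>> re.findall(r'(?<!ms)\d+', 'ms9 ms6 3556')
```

The negative lookaround is zero-width — it rules out positions where the adjacent text would match, without consuming anything.
With no groups in the pattern, `findall` gives back each whole match — 1 here.

['3556']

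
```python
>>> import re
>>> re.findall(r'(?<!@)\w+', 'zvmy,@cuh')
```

['zvmy', 'uh']

Because the assertion is negative and zero-width, positions next to the forbidden text are skipped.
Since nothing is captured, `findall` lists the 2 matched substrings directly.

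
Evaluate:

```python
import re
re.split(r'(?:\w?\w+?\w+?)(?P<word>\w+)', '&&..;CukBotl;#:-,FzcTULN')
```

['&&..;', 'Botl', ';#:-,', 'TULN', '']

This matches optionally a word character, then one or more of a word character (lazy), then one or more of a word character (lazy) (non-capturing group); then one or more of a word character (captured as 'word').
Matches to split on: at [5:12] → 'CukBotl'; at [17:24] → 'FzcTULN'.
The group in the pattern means `split` returns the separators' captures alongside the pieces.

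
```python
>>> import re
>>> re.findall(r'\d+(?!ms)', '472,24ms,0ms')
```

The negative lookahead/lookbehind blocks any match where the forbidden context is present.
Matches: at [0:3] → '472'; at [4:5] → '2'.
Since nothing is captured, `findall` lists the 2 matched substrings directly.

['472', '2']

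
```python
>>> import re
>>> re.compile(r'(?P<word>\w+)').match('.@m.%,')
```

This matches one or more of a word character (captured as 'word').
With `match`, the pattern is implicitly anchored at the beginning.
Here the pattern fails at index 0, so the call returns None.

None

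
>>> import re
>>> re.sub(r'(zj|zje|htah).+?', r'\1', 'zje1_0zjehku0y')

Alternation isn't longest-match — the leftmost alternative that fits at this position is chosen.
Each match is replaced using the text its own group 1 captured.

'zj1_0zjhku0y'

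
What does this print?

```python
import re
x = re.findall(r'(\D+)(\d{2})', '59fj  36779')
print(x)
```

Pattern: one or more of a non-digit (captured); then exactly 2 of a digit (captured).
Walking the string: at [2:8] match 'fj  36', groups = ('fj  ', '36').
Multiple groups make `findall` return tuples — one 2-tuple for the one match.

[('fj  ', '36')]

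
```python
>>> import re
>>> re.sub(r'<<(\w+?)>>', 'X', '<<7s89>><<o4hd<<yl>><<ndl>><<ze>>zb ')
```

`sub` substitutes 'X' at each match site.

'X<<o4hdXXXzb '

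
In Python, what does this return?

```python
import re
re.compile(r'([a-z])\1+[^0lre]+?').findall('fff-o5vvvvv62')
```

['f', 'v']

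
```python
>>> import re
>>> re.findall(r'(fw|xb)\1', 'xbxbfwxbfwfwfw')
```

`\1` has to match the exact text group 1 already captured.
`findall` collects group 1 from each match (2 total).

['xb', 'fw']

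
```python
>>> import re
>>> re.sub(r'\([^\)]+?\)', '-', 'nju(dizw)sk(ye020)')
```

Matches: at [3:9] → '(dizw)'; at [11:18] → '(ye020)'.
Every occurrence is swapped for '-'.

'nju-sk-'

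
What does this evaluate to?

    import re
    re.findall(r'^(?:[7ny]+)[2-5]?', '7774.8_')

['7774']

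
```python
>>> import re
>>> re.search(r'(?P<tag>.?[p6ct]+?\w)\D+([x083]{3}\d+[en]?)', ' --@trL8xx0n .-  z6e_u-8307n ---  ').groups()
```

The match spans [3:12] → '@trL8xx0n'.
Captured: group 1 = '@tr', group 2 = '8xx0n'.

('@tr', '8xx0n')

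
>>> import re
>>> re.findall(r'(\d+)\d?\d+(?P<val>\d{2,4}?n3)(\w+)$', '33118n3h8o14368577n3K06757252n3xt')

[('33', '18n3', 'h8o14368577n3K06757252n3xt')]

Pattern: one or more of a digit (captured); then optionally a digit, then one or more of a digit; then 2 to 4 of a digit (lazy), then the literal 'n3' (captured as 'val'); then one or more of a word character (captured); then anchored at the end.
Walking the string: at [0:33] match '33118n3h8o14368577n3K06757252n3xt', groups = ('33', '18n3', 'h8o14368577n3K06757252n3xt').
Multiple groups make `findall` return tuples — one 3-tuple for the one match.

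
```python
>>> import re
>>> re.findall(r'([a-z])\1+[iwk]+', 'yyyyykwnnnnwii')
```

['y', 'n']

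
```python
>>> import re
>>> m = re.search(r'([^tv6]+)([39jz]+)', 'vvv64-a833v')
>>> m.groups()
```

('4-a83', '3')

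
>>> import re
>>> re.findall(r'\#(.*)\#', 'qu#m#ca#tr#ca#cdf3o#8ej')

Scanning left to right: at [2:20] match '#m#ca#tr#ca#cdf3o#', group 1 = 'm#ca#tr#ca#cdf3o'.
One capturing group, so `findall` returns just the captured substring from the one match — 1 in all.

['m#ca#tr#ca#cdf3o']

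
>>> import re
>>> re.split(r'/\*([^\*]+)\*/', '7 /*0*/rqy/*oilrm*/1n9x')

With a capturing group present, the delimiter's captured portion is kept in the result list.

['7 ', '0', 'rqy', 'oilrm', '1n9x']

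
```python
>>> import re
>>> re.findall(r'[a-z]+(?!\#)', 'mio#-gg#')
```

['mi', 'g']

The negative lookahead/lookbehind blocks any match where the forbidden context is present.
Walking the string: at [0:2] → 'mi'; at [5:6] → 'g'.
No capturing groups, so `findall` returns the 2 full match strings.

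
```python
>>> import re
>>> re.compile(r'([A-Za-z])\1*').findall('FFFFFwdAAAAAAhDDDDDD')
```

`\1` is not a pattern — it's the concrete string captured by group 1, re-applied verbatim.
Walking the string: at [0:5] match 'FFFFF', group 1 = 'F'; at [5:6] match 'w', group 1 = 'w'; at [6:7] match 'd', group 1 = 'd'; at [7:13] match 'AAAAAA', group 1 = 'A'; at [13:14] match 'h', group 1 = 'h'; ….
One capturing group, so `findall` returns just the captured substring from each match — 6 in all.

['F', 'w', 'd', 'A', 'h', 'D']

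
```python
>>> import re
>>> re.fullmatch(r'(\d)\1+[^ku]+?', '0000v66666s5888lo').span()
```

(0, 17)

The backreference `\1` re-matches whatever the first group consumed, character for character.
`fullmatch` succeeds only if the pattern covers the string from start to end.
The match spans [0:17] → '0000v66666s5888lo'.
Captured: group 1 = '0'.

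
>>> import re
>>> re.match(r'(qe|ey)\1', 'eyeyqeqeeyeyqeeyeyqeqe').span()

`\1` is not a pattern — it's the concrete string captured by group 1, re-applied verbatim.
`re.match` won't scan ahead — the pattern has to work from the very first character.
The match spans [0:4] → 'eyey'.
Captured: group 1 = 'ey'.

(0, 4)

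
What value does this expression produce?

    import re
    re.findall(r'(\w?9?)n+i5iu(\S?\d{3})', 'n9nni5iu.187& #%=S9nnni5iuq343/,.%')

This matches optionally a word character, then optionally a literal '9' (captured); then one or more of the literal 'n', then the literal 'i5', then the literal 'iu'; then optionally a non-whitespace character, then exactly 3 of a digit (captured).
Multiple groups make `findall` return tuples — one 2-tuple for each match.

[('n9', '.187'), ('S9', 'q343')]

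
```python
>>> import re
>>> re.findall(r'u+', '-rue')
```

['u']

Pattern: one or more of a literal 'u'.
No capturing groups, so `findall` returns the 1 full match string.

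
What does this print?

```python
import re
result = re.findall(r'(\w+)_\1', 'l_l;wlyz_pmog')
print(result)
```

['l']

After group 1 captures some text, `\1` only succeeds where that same text appears again.
Walking the string: at [0:3] match 'l_l', group 1 = 'l'.
One capturing group, so `findall` returns just the captured substring from the one match — 1 in all.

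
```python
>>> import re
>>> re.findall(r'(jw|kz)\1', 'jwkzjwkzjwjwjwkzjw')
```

A backreference is literal: `\1` must see the identical characters the first group matched.
Walking the string: at [8:12] match 'jwjw', group 1 = 'jw'.
One capturing group, so `findall` returns just the captured substring from the one match — 1 in all.

['jw']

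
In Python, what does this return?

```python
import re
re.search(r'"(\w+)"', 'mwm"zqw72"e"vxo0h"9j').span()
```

`re.search` tries every starting position until one works.
The match spans [3:10] → '"zqw72"'.
Captured: group 1 = 'zqw72'.

(3, 10)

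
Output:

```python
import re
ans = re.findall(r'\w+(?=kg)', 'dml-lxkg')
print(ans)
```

['lx']

Lookahead/lookbehind check context without consuming it, so the matched span excludes the asserted characters.
Scanning left to right: at [4:6] → 'lx'.
With no groups in the pattern, `findall` gives back each whole match — 1 here.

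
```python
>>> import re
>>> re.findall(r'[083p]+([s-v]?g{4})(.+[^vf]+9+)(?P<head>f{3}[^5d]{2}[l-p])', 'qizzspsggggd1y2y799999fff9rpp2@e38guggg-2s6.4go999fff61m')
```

[('sgggg', 'd1y2y799999fff9rpp2@e38guggg-2s6.4go999', 'fff61m')]

The pattern matches one or more of one of [083p]; then optionally a character in [s-v], then exactly 4 of the literal 'g' (captured); then one or more of any character, then one or more of any character except [vf], then one or more of a literal '9' (captured); then exactly 3 of the literal 'f', then exactly 2 of any character except [5d], then a character in [l-p] (captured as 'head').
With 3 capturing groups, `findall` returns a 3-tuple per match.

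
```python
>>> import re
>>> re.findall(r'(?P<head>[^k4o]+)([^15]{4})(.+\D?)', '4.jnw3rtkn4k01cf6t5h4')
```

[('.jnw3rt', 'kn4k', '01cf6t5h4')]

`findall` packs the 3 group values into a tuple for every match.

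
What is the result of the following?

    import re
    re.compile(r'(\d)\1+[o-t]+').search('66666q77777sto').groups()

('6',)

The match spans [0:6] → '66666q'.
Captured: group 1 = '6'.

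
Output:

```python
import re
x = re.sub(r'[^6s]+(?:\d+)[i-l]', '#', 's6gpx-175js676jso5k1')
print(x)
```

s6#s6#s#1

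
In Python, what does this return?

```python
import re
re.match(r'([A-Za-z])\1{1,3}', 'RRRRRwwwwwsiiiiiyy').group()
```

`match` is anchored at position 0; if the pattern doesn't fit there, it returns None.
The match spans [0:4] → 'RRRR'.

'RRRR'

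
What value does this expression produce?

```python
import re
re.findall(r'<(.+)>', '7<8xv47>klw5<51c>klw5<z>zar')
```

Matches: at [1:24] match '<8xv47>klw5<51c>klw5<z>', group 1 = '8xv47>klw5<51c>klw5<z'.
One capturing group, so `findall` returns just the captured substring from the one match — 1 in all.

['8xv47>klw5<51c>klw5<z']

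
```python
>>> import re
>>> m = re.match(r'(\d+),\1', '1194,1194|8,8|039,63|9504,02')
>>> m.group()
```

'1194,1194'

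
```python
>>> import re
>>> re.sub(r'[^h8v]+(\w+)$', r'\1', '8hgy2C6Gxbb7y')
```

Pattern: one or more of any character except [h8v]; then one or more of a word character (captured); then anchored at the end.
Matches: at [2:13] → 'gy2C6Gxbb7y'.
Each match is replaced using the text its own group 1 captured.

'8hy'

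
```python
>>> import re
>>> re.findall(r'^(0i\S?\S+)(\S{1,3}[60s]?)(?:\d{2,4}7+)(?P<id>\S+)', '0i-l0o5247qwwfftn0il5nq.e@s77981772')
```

This matches anchored at the start of the string; then the literal '0i', then optionally a non-whitespace character, then one or more of a non-whitespace character (captured); then 1 to 3 of a non-whitespace character, then optionally one of [60s] (captured); then 2 to 4 of a digit, then one or more of a literal '7' (non-capturing group); then one or more of a non-whitespace character (captured as 'id').
Matches: at [0:35] match '0i-l0o5247qwwfftn0il5nq.e@s77981772', groups = ('0i-l0o5247qwwfftn0il5nq.e@s779', '8', '2').
With 3 capturing groups, `findall` returns a 3-tuple per match.

[('0i-l0o5247qwwfftn0il5nq.e@s779', '8', '2')]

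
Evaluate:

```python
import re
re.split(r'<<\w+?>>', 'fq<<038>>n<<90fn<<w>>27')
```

Matches to split on: at [2:9] → '<<038>>'; at [16:21] → '<<w>>'.
Splitting on the pattern gives 3 pieces.

['fq', 'n<<90fn', '27']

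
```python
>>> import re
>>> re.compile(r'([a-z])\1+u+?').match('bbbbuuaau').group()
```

'bbbbu'

The backreference `\1` re-matches whatever the first group consumed, character for character.
`match` is anchored at position 0; if the pattern doesn't fit there, it returns None.
The match spans [0:5] → 'bbbbu'.
Captured: group 1 = 'b'.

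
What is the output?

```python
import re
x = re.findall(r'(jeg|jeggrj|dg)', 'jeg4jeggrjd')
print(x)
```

The regex engine tests alternatives in the order written; an earlier branch that matches wins even if a later one would match more.
Scanning left to right: at [0:3] match 'jeg', group 1 = 'jeg'; at [4:7] match 'jeg', group 1 = 'jeg'.
With a single group, `findall` returns only what that group captured — 2 items.

['jeg', 'jeg']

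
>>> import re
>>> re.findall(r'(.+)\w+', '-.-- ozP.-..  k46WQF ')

Because there's exactly one group, `findall` drops the full match and keeps group 1 from the one hit.

['-.-- ozP.-..  k46WQ']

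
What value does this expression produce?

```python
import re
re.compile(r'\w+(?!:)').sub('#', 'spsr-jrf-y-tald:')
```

'#-#-#-#d:'

`(?!…)`/`(?<!…)` only lets a position through if the neighbouring text does NOT match; no characters are consumed.
Each match is replaced by '#'.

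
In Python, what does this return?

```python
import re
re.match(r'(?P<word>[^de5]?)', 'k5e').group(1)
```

The match spans [0:1] → 'k'.
Captured: group 1 = 'k'.

'k'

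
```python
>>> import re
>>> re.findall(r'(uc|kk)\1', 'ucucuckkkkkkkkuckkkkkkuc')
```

['uc', 'kk', 'kk', 'kk']

A backreference is literal: `\1` must see the identical characters the first group matched.
Scanning left to right: at [0:4] match 'ucuc', group 1 = 'uc'; at [6:10] match 'kkkk', group 1 = 'kk'; at [10:14] match 'kkkk', group 1 = 'kk'; at [16:20] match 'kkkk', group 1 = 'kk'.
With a single group, `findall` returns only what that group captured — 4 items.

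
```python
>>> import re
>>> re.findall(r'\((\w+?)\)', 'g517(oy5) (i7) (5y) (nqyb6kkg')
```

['oy5', 'i7', '5y']

With a single group, `findall` returns only what that group captured — 3 items.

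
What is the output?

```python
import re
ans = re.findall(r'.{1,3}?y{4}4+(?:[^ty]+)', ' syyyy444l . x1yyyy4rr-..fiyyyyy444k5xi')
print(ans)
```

[' syyyy444l . x1', 'fiyyyyy444k5xi']

Since nothing is captured, `findall` lists the 2 matched substrings directly.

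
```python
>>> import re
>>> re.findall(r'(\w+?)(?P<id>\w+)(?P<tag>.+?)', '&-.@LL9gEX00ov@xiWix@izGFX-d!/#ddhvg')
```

Pattern: one or more of a word character (lazy) (captured); then one or more of a word character (captured as 'id'); then one or more of any character (lazy) (captured as 'tag').
Because the quantifier is non-greedy, it stops expanding at the earliest point where the rest of the pattern can succeed.
Matches: at [4:15] match 'LL9gEX00ov@', groups = ('L', 'L9gEX00ov', '@'); at [15:21] match 'xiWix@', groups = ('x', 'iWix', '@'); at [21:27] match 'izGFX-', groups = ('i', 'zGFX', '-'); at [31:36] match 'ddhvg', groups = ('d', 'dhv', 'g').
3 groups means each result is a tuple of 3 captured strings — 4 here.

[('L', 'L9gEX00ov', '@'), ('x', 'iWix', '@'), ('i', 'zGFX', '-'), ('d', 'dhv', 'g')]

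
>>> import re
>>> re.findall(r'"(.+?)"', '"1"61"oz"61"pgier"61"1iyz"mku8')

The `?` after the quantifier makes it lazy — it takes as little as possible before letting the rest of the pattern try.
Because there's exactly one group, `findall` drops the full match and keeps group 1 from each hit.

['1', 'oz', 'pgier', '1iyz']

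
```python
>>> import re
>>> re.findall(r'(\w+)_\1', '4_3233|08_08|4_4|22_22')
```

After group 1 captures some text, `\1` only succeeds where that same text appears again.
Matches: at [7:12] match '08_08', group 1 = '08'; at [13:16] match '4_4', group 1 = '4'; at [17:22] match '22_22', group 1 = '22'.
With a single group, `findall` returns only what that group captured — 3 items.

['08', '4', '22']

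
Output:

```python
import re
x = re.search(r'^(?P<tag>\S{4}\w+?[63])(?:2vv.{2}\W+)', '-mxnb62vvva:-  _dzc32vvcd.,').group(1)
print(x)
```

The match spans [0:15] → '-mxnb62vvva:-  '.
Captured: group 1 = '-mxnb6'.

-mxnb6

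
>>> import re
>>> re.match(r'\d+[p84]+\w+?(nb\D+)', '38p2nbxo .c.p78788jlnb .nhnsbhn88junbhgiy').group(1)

'nbxo .c.p'

This matches one or more of a digit, then one or more of one of [p84], then one or more of a word character (lazy); then the literal 'nb', then one or more of a non-digit (captured).
With `match`, the pattern is implicitly anchored at the beginning.
The match spans [0:13] → '38p2nbxo .c.p'.
Captured: group 1 = 'nbxo .c.p'.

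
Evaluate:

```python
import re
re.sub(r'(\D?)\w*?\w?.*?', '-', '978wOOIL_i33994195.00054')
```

The pattern matches optionally a non-digit (captured); then zero or more of a word character (lazy), then optionally a word character, then zero or more of any character (lazy).
Lazy quantifiers expand one character at a time until the remainder of the pattern can match.
Matches: at [0:1] → '9'; at [1:2] → '7'; at [2:3] → '8'; at [3:5] → 'wO'; at [5:7] → 'OI'; ….
Every occurrence is swapped for '-'.

'--------------------'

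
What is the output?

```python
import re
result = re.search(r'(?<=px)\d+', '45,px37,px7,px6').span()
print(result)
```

(5, 7)

The `(?=…)`/`(?<=…)` assertion just peeks at neighbouring text; it doesn't advance the match position.
`re.search` tries every starting position until one works.
The match spans [5:7] → '37'.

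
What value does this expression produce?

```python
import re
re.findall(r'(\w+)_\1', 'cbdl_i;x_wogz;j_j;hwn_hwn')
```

The backreference `\1` re-matches whatever the first group consumed, character for character.
Scanning left to right: at [14:17] match 'j_j', group 1 = 'j'; at [18:25] match 'hwn_hwn', group 1 = 'hwn'.
Because there's exactly one group, `findall` drops the full match and keeps group 1 from each hit.

['j', 'hwn']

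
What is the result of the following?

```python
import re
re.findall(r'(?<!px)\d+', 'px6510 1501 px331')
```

['510', '1501', '31']

The negative lookahead/lookbehind blocks any match where the forbidden context is present.
No capturing groups, so `findall` returns the 3 full match strings.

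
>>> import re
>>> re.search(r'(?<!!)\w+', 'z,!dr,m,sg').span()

Because the assertion is negative and zero-width, positions next to the forbidden text are skipped.
`re.search` tries every starting position until one works.
The match spans [0:1] → 'z'.

(0, 1)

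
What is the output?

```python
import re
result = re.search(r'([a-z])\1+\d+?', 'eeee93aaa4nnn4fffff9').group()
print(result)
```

`\1` has to match the exact text group 1 already captured.
The match spans [0:5] → 'eeee9'.

eeee9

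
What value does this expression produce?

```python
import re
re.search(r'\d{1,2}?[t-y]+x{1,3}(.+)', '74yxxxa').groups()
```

Pattern: 1 to 2 of a digit (lazy), then one or more of a character in [t-y], then 1 to 3 of the literal 'x'; then one or more of any character (captured).
Unlike `match`, `search` isn't anchored — it looks for the pattern anywhere in the string.
The match spans [0:7] → '74yxxxa'.
Captured: group 1 = 'a'.

('a',)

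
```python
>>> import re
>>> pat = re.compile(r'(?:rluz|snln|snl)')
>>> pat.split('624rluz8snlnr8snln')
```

['624', '8', 'r8', '']

The regex engine tests alternatives in the order written; an earlier branch that matches wins even if a later one would match more.
Matches to split on: at [3:7] → 'rluz'; at [8:12] → 'snln'; at [14:18] → 'snln'.
Each match becomes a cut point; 4 segments remain.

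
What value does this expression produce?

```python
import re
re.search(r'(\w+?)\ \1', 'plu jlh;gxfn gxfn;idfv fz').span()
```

A backreference is literal: `\1` must see the identical characters the first group matched.
`re.search` scans for the first position where the pattern succeeds.
The match spans [8:17] → 'gxfn gxfn'.
Captured: group 1 = 'gxfn'.

(8, 17)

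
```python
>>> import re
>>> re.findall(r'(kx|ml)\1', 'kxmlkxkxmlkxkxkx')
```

['kx', 'kx']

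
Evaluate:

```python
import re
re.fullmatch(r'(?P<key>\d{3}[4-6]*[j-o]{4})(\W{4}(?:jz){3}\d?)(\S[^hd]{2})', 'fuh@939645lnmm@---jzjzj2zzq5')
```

Pattern: exactly 3 of a digit, then zero or more of a character in [4-6], then exactly 4 of a character in [j-o] (captured as 'key'); then exactly 4 of a non-word character, then the literal 'jz' repeated 3 times, then optionally a digit (captured); then a non-whitespace character, then exactly 2 of any character except [hd] (captured).
`re.fullmatch` requires the pattern to consume the entire string.
Here the pattern can't cover the whole string, so the call returns None.

None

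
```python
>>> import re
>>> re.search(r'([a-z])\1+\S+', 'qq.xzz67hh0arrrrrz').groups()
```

The match spans [0:18] → 'qq.xzz67hh0arrrrrz'.
Captured: group 1 = 'q'.

('q',)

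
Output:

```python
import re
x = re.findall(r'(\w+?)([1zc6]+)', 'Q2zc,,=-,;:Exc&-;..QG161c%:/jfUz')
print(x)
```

Lazy quantifiers expand one character at a time until the remainder of the pattern can match.
2 groups means each result is a tuple of 2 captured strings — 4 here.

[('Q2', 'zc'), ('Ex', 'c'), ('QG', '161c'), ('jfU', 'z')]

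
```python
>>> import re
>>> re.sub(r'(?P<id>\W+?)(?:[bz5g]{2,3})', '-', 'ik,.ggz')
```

'ik-'

This matches one or more of a non-word character (lazy) (captured as 'id'); then 2 to 3 of one of [bz5g] (non-capturing group).
Matches: at [2:7] → ',.ggz'.
`sub` substitutes '-' at each match site.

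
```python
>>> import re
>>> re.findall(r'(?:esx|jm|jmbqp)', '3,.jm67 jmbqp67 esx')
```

['jm', 'jm', 'esx']

Alternation isn't longest-match — the leftmost alternative that fits at this position is chosen.
With no groups in the pattern, `findall` gives back each whole match — 3 here.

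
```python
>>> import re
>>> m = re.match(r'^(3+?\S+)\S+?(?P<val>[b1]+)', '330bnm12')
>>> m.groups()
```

The match spans [0:7] → '330bnm1'.
Captured: group 1 = '330bn', group 2 = '1'.

('330bn', '1')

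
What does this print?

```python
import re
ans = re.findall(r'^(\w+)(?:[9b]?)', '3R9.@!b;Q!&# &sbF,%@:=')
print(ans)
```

['3R9']

Pattern: anchored at the start of the string; then one or more of a word character (captured); then optionally one of [9b] (non-capturing group).
Scanning left to right: at [0:3] match '3R9', group 1 = '3R9'.
Because there's exactly one group, `findall` drops the full match and keeps group 1 from the one hit.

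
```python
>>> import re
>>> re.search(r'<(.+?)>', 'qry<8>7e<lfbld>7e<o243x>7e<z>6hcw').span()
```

(3, 6)

Because the quantifier is non-greedy, it stops expanding at the earliest point where the rest of the pattern can succeed.
The match spans [3:6] → '<8>'.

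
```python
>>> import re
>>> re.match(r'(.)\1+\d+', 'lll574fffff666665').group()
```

'lll574'

`re.match` only tries the pattern at the start of the string.
The match spans [0:6] → 'lll574'.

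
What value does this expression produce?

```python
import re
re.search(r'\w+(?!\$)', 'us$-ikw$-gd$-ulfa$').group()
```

'u'

The negative lookaround is zero-width — it rules out positions where the adjacent text would match, without consuming anything.
The match spans [0:1] → 'u'.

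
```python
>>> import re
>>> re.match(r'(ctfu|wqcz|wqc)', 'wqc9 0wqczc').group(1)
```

The match spans [0:3] → 'wqc'.
Captured: group 1 = 'wqc'.

'wqc'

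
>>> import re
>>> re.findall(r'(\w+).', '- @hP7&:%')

Pattern: one or more of a word character (captured); then any character.
Matches: at [3:7] match 'hP7&', group 1 = 'hP7'.
One capturing group, so `findall` returns just the captured substring from the one match — 1 in all.

['hP7']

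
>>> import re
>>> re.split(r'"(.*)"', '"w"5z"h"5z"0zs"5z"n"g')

`re.split` interleaves the captured-group text with the surrounding fragments.

['', 'w"5z"h"5z"0zs"5z"n', 'g']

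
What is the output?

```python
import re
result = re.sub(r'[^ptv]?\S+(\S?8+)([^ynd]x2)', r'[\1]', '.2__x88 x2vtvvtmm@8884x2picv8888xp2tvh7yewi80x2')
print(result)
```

[8][8]

The pattern matches optionally any character except [ptv], then one or more of a non-whitespace character; then optionally a non-whitespace character, then one or more of a literal '8' (captured); then any character except [ynd], then the literal 'x2' (captured).
Matches: at [0:10] → '.2__x88 x2'; at [10:47] → 'vtvvtmm@8884x2picv8888xp2tvh7yewi80x2'.
The replacement refers to a captured group, so each match is rewritten using its own captured text.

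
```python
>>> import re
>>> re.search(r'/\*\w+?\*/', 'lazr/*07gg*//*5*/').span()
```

(4, 12)

`re.search` tries every starting position until one works.
The match spans [4:12] → '/*07gg*/'.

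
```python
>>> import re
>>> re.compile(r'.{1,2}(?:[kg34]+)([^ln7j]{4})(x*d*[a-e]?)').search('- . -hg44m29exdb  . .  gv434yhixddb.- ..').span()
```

Pattern: 1 to 2 of any character; then one or more of one of [kg34] (non-capturing group); then exactly 4 of any character except [ln7j] (captured); then zero or more of a literal 'x', then zero or more of the literal 'd', then optionally a character in [a-e] (captured).
`re.search` tries every starting position until one works.
The match spans [4:16] → '-hg44m29exdb'.
Captured: group 1 = 'm29e', group 2 = 'xdb'.

(4, 16)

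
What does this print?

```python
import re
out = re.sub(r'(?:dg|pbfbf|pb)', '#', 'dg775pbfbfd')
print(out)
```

The regex engine tests alternatives in the order written; an earlier branch that matches wins even if a later one would match more.
Every occurrence is swapped for '#'.

#775#d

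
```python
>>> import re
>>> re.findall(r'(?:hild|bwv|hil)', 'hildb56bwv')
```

['hild', 'bwv']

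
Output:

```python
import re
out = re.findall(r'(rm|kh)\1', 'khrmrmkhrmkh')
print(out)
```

['rm']

After group 1 captures some text, `\1` only succeeds where that same text appears again.
Matches: at [2:6] match 'rmrm', group 1 = 'rm'.
`findall` collects group 1 from the one match (1 total).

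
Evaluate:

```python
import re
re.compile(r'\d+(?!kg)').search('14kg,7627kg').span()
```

(0, 1)

Because the assertion is negative and zero-width, positions next to the forbidden text are skipped.
The match spans [0:1] → '1'.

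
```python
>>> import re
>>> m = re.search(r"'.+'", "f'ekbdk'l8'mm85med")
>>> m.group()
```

The match spans [1:11] → "'ekbdk'l8'".

"'ekbdk'l8'"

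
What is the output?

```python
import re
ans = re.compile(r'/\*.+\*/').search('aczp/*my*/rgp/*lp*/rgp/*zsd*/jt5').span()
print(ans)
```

(4, 29)

`search` walks the string left to right and returns the first match it finds.
The match spans [4:29] → '/*my*/rgp/*lp*/rgp/*zsd*/'.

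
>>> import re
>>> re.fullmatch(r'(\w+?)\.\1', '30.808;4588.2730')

`re.fullmatch` is like wrapping the pattern in `^…$` (in single-line mode).
Here the string isn't matched end-to-end, so the call returns None.

None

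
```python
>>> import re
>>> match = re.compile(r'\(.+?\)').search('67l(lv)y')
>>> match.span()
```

The match spans [3:7] → '(lv)'.

(3, 7)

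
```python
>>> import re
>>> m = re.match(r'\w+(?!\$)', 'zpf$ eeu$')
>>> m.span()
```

(0, 2)

The negative lookaround is zero-width — it rules out positions where the adjacent text would match, without consuming anything.
`re.match` only tries the pattern at the start of the string.
The match spans [0:2] → 'zp'.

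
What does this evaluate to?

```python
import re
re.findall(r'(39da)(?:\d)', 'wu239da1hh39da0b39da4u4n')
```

['39da', '39da', '39da']

Because there's exactly one group, `findall` drops the full match and keeps group 1 from each hit.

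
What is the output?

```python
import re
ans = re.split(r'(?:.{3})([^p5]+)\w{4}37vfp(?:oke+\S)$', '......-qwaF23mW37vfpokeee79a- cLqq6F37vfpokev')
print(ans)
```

['......-qwaF23mW37', 'okeee79a- cL', '']

Because the pattern has a capturing group, `split` also inserts each captured text between the pieces.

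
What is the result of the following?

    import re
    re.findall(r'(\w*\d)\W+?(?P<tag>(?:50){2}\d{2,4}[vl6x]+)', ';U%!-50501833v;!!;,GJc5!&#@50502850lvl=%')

[('GJc5', '50502850lvl')]

With 2 capturing groups, `findall` returns a 2-tuple per match.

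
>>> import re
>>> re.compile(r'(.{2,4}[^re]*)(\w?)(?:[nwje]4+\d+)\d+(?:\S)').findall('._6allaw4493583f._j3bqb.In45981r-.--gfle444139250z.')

[('._6allaw4493583f._j3bqb.I', ''), ('-.--gfl', '')]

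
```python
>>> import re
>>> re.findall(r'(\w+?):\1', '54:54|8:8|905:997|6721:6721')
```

`\1` is not a pattern — it's the concrete string captured by group 1, re-applied verbatim.
With a single group, `findall` returns only what that group captured — 3 items.

['54', '8', '6721']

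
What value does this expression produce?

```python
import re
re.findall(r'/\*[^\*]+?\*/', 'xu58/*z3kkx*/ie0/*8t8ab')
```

Scanning left to right: at [4:13] → '/*z3kkx*/'.
`findall` yields the raw match text (1 of them) because the pattern has no groups.

['/*z3kkx*/']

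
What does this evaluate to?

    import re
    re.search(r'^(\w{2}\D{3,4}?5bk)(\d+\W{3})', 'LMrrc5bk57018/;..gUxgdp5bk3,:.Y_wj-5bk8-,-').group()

'LMrrc5bk57018/;.'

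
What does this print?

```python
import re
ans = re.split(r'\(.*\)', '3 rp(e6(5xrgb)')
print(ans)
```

['3 rp', '']

Matches to split on: at [4:14] → '(e6(5xrgb)'.
The string is cut at each match, leaving 2 pieces.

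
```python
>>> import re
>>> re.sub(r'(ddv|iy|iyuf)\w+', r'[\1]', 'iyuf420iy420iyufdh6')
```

'[iy]'

The regex engine tests alternatives in the order written; an earlier branch that matches wins even if a later one would match more.
`\1` in the replacement pulls in group 1's text for each match.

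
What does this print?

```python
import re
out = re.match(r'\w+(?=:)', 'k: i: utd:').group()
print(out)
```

k

Because the assertion is zero-width, the text it checks is not consumed and won't appear in the result.
`match` is anchored at position 0; if the pattern doesn't fit there, it returns None.
The match spans [0:1] → 'k'.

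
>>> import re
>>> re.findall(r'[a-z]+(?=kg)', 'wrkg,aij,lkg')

The positive lookaround only admits positions where the adjacent text matches; those characters stay outside the span.
Scanning left to right: at [0:2] → 'wr'; at [9:10] → 'l'.
Since nothing is captured, `findall` lists the 2 matched substrings directly.

['wr', 'l']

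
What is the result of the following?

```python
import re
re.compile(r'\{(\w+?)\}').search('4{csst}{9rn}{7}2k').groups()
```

('csst',)

`search` walks the string left to right and returns the first match it finds.
The match spans [1:7] → '{csst}'.
Captured: group 1 = 'csst'.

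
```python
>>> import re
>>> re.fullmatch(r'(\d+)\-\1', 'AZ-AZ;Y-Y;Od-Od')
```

None

`fullmatch` succeeds only if the pattern covers the string from start to end.
Here there's no way to consume every character, so the call returns None.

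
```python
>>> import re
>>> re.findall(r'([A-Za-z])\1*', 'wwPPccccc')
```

['w', 'P', 'c']

A backreference is literal: `\1` must see the identical characters the first group matched.
Scanning left to right: at [0:2] match 'ww', group 1 = 'w'; at [2:4] match 'PP', group 1 = 'P'; at [4:9] match 'ccccc', group 1 = 'c'.
Because there's exactly one group, `findall` drops the full match and keeps group 1 from each hit.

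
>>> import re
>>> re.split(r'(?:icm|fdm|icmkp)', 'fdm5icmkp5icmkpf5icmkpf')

The regex engine tests alternatives in the order written; an earlier branch that matches wins even if a later one would match more.
Matches to split on: at [0:3] → 'fdm'; at [4:7] → 'icm'; at [10:13] → 'icm'; at [17:20] → 'icm'.
`split` removes every match and returns the 5 fragments in between.

['', '5', 'kp5', 'kpf5', 'kpf']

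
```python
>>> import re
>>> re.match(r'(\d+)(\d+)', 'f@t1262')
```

None

Pattern: one or more of a digit (captured); then one or more of a digit (captured).
With `match`, the pattern is implicitly anchored at the beginning.
Here position 0 doesn't satisfy it, so the call returns None.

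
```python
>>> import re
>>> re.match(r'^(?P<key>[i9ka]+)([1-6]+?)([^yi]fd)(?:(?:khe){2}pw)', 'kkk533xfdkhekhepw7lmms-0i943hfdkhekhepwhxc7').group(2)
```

The match spans [0:17] → 'kkk533xfdkhekhepw'.
Captured: group 1 = 'kkk', group 2 = '533', group 3 = 'xfd'.

'533'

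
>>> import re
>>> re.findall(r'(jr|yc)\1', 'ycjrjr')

The backreference `\1` re-matches whatever the first group consumed, character for character.
`findall` collects group 1 from the one match (1 total).

['jr']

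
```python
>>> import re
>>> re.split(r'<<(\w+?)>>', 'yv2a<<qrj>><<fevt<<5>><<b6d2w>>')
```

Matches to split on: at [4:11] → '<<qrj>>'; at [17:22] → '<<5>>'; at [22:31] → '<<b6d2w>>'.
Because the pattern has a capturing group, `split` also inserts each captured text between the pieces.

['yv2a', 'qrj', '<<fevt', '5', '', 'b6d2w', '']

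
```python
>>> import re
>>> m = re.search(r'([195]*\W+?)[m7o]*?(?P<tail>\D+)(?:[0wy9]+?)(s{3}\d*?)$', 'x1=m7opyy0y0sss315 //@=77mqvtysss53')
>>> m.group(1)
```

'15 //@='

The match spans [16:35] → '15 //@=77mqvtysss53'.
Captured: group 1 = '15 //@=', group 2 = 'mqvt', group 3 = 'sss53'.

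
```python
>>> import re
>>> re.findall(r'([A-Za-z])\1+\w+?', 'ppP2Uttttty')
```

['p', 't']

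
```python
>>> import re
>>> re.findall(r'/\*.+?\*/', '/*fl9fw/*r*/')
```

`findall` yields the raw match text (1 of them) because the pattern has no groups.

['/*fl9fw/*r*/']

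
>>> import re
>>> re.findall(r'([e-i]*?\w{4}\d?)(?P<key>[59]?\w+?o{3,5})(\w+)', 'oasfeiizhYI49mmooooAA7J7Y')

Pattern: zero or more of a character in [e-i] (lazy), then exactly 4 of a word character, then optionally a digit (captured); then optionally one of [59], then one or more of a word character (lazy), then 3 to 5 of a literal 'o' (captured as 'key'); then one or more of a word character (captured).
Scanning left to right: at [0:25] match 'oasfeiizhYI49mmooooAA7J7Y', groups = ('oasf', 'eiizhYI49mmoooo', 'AA7J7Y').
`findall` packs the 3 group values into a tuple for every match.

[('oasf', 'eiizhYI49mmoooo', 'AA7J7Y')]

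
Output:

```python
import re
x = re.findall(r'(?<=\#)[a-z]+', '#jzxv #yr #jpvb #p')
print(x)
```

['jzxv', 'yr', 'jpvb', 'p']

The lookaround is zero-width — it requires the adjacent text to match without consuming it, so the asserted text isn't part of the match.
Matches: at [1:5] → 'jzxv'; at [7:9] → 'yr'; at [11:15] → 'jpvb'; at [17:18] → 'p'.
`findall` yields the raw match text (4 of them) because the pattern has no groups.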